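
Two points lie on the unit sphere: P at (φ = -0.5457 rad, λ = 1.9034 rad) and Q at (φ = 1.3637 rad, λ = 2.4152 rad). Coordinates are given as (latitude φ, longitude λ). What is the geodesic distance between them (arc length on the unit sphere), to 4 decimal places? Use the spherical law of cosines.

In radians: φ₁ = -0.5457, φ₂ = 1.3637, Δλ = 29.324° = 0.5118 rad.
cos c = sin φ₁ sin φ₂ + cos φ₁ cos φ₂ cos Δλ = (-0.5190)(0.9786) + (0.8548)(0.2056)(0.8719) = -0.35469,
so c = arccos(-0.35469) = 1.93338 rad.
On the unit sphere the arc length equals the central angle: 1.9334.

1.9334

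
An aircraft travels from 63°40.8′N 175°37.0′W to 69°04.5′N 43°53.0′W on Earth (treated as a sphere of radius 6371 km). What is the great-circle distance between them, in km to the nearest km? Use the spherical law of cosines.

With latitudes φ₁ = 63.680°, φ₂ = 69.075° and longitude difference Δλ = 131.733°:
cos c = sin φ₁ sin φ₂ + cos φ₁ cos φ₂ cos Δλ = (0.8963)(0.9340) + (0.4434)(0.3571)(-0.6657) = 0.73181,
so c = arccos(0.73181) = 0.74983 rad.
Distance = R·c = 6371 × 0.7498 ≈ 4777 km.

4777 km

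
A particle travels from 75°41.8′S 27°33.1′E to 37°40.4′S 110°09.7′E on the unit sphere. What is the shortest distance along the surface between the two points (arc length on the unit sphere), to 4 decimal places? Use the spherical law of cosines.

0.9054

In radians: φ₁ = -1.3212, φ₂ = -0.6575, Δλ = 82.610° = 1.4418 rad.
cos c = sin φ₁ sin φ₂ + cos φ₁ cos φ₂ cos Δλ = (-0.9690)(-0.6112) + (0.2471)(0.7915)(0.1286) = 0.61737,
so c = arccos(0.61737) = 0.90541 rad.
On the unit sphere the arc length equals the central angle: 0.9054.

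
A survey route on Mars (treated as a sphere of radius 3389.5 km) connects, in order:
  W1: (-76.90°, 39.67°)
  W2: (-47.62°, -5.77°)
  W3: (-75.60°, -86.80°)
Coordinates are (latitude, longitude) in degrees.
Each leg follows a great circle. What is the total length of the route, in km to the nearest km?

Leg W1→W2: central angle 0.5976 rad, distance 2025.7 km.
Leg W2→W3: central angle 0.7353 rad, distance 2492.4 km.
Total: 2025.7 + 2492.4 ≈ 4518 km.

4518 km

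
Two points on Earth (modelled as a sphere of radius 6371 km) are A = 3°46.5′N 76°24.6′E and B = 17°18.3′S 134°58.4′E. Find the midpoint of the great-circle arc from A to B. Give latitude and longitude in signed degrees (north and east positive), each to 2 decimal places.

-7.74°, 104.98°

Central angle δ = 1.0732 rad. Interpolating on the sphere with fraction f = 0.5:
P = [sin((1−f)δ)·A + sin(fδ)·B] / sin δ = 0.5818·A + 0.5818·B in Cartesian coordinates,
giving P = (-0.2562, 0.9572, -0.1347), i.e. latitude -7.74°, longitude 104.98°.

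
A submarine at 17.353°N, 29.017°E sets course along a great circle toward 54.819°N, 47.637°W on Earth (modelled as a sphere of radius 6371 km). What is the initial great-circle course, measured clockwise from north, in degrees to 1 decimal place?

322.9°

Δλ = -76.654° = -1.3379 rad.
y = sin Δλ · cos φ₂ = (-0.9730)(0.5762) = -0.5606
x = cos φ₁ sin φ₂ − sin φ₁ cos φ₂ cos Δλ = (0.9545)(0.8173) − (0.2983)(0.5762)(0.2308) = 0.7405
θ = atan2(y, x) = -37.13°; adding 360° gives 322.9°.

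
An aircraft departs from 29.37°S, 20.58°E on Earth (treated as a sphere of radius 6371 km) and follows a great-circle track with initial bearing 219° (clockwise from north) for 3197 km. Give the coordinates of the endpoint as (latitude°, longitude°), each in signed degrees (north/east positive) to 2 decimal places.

-49.09°, -6.95°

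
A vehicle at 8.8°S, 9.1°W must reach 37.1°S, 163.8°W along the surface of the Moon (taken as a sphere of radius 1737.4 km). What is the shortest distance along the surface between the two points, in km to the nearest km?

Let φ₁ = -0.1536 rad, φ₂ = -0.6475 rad, and Δλ = -2.7000 rad.
cos c = sin φ₁ sin φ₂ + cos φ₁ cos φ₂ cos Δλ = (-0.1530)(-0.6032) + (0.9882)(0.7976)(-0.9041) = -0.62031,
so c = arccos(-0.62031) = 2.23994 rad.
Distance = R·c = 1737.4 × 2.2399 ≈ 3892 km.

3892 km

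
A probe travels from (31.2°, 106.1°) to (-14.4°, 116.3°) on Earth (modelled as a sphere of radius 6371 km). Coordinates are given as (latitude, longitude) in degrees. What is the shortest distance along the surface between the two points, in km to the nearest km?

5186 km

In radians: φ₁ = 0.5445, φ₂ = -0.2513, Δλ = 10.200° = 0.1780 rad.
cos c = sin φ₁ sin φ₂ + cos φ₁ cos φ₂ cos Δλ = (0.5180)(-0.2487) + (0.8554)(0.9686)(0.9842) = 0.68657,
so c = arccos(0.68657) = 0.81404 rad.
Distance = R·c = 6371 × 0.8140 ≈ 5186 km.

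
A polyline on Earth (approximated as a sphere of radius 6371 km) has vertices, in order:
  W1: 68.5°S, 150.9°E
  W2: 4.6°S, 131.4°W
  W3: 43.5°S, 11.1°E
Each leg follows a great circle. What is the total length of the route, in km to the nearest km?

Leg W1→W2: central angle 1.4178 rad, distance 9032.5 km.
Leg W2→W3: central angle 2.1158 rad, distance 13479.7 km.
Total: 9032.5 + 13479.7 ≈ 22512 km.

22512 km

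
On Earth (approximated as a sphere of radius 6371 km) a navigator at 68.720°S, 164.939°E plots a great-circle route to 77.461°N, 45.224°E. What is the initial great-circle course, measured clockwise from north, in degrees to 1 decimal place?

Δλ = -119.715° = -2.0894 rad.
y = sin Δλ · cos φ₂ = (-0.8685)(0.2171) = -0.1886
x = cos φ₁ sin φ₂ − sin φ₁ cos φ₂ cos Δλ = (0.3629)(0.9761) − (-0.9318)(0.2171)(-0.4957) = 0.2540
θ = atan2(y, x) = -36.59°; adding 360° gives 323.4°.

323.4°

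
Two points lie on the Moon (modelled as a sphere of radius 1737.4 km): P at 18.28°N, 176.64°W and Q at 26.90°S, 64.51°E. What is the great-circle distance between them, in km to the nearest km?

3742 km

With latitudes φ₁ = 18.280°, φ₂ = -26.900° and longitude difference Δλ = -118.850°:
Haversine: a = sin²(Δφ/2) + cos φ₁ cos φ₂ sin²(Δλ/2) = 0.1476 + (0.9495)(0.8918)(0.7413) = 0.77525.
Central angle c = 2·arcsin(√a) = 2.15376 rad.
Distance = R·c = 1737.4 × 2.1538 ≈ 3742 km.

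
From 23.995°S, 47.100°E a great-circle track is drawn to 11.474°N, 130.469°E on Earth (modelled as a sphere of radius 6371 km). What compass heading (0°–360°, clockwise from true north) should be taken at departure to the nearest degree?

77°

With φ₁ = -0.4188, φ₂ = 0.2003, Δλ = 1.4551 rad, the forward-azimuth formula gives
θ = atan2( sin Δλ cos φ₂ , cos φ₁ sin φ₂ − sin φ₁ cos φ₂ cos Δλ ) = atan2(0.9735, 0.2278) = 76.83°.
So the initial bearing is 77°.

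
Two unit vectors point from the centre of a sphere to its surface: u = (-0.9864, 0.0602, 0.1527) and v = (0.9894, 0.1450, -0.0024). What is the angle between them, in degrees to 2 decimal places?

u·v = -0.9676; |u| = 1.0000, |v| = 1.0000.
cos θ = (u·v)/(|u||v|) = -0.9676, so θ = 165.39°.

165.39°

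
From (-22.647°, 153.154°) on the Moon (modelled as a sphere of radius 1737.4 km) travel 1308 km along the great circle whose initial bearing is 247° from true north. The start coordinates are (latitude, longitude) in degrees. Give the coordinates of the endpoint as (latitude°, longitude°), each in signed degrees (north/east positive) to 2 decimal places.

-31.84°, 105.35°

Angular distance δ = d/R = 1308/1737.4 = 0.75285 rad; initial bearing θ = 4.3110 rad.
sin φ₂ = sin φ₁ cos δ + cos φ₁ sin δ cos θ = (-0.3851)(0.7297) + (0.9229)(0.6837)(-0.3907) = -0.5275, so φ₂ = -31.84°.
Δλ = atan2(sin θ sin δ cos φ₁, cos δ − sin φ₁ sin φ₂) = atan2(-0.5808, 0.5266) = -47.803°.
λ₂ = 153.154° − 47.803° = 105.35°.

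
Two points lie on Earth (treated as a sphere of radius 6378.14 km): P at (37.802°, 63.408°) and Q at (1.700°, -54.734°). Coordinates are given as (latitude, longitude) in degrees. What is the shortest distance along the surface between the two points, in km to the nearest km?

Let φ₁ = 0.6598 rad, φ₂ = 0.0297 rad, and Δλ = -2.0620 rad.
Haversine: a = sin²(Δφ/2) + cos φ₁ cos φ₂ sin²(Δλ/2) = 0.0960 + (0.7901)(0.9996)(0.7358) = 0.67716.
Central angle c = 2·arcsin(√a) = 1.93299 rad.
Distance = R·c = 6378.14 × 1.9330 ≈ 12329 km.

12329 km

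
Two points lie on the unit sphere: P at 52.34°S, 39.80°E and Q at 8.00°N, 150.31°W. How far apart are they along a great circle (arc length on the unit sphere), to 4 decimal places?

2.3544

In radians: φ₁ = -0.9135, φ₂ = 0.1396, Δλ = 169.890° = 2.9651 rad.
cos c = sin φ₁ sin φ₂ + cos φ₁ cos φ₂ cos Δλ = (-0.7917)(0.1392) + (0.6110)(0.9903)(-0.9845) = -0.70581,
so c = arccos(-0.70581) = 2.35436 rad.
On the unit sphere the arc length equals the central angle: 2.3544.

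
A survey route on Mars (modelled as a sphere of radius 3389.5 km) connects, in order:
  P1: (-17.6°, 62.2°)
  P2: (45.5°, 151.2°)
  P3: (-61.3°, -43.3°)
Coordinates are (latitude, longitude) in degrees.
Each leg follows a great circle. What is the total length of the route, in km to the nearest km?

Leg P1→P2: central angle 1.7762 rad, distance 6020.6 km.
Leg P2→P3: central angle 2.8289 rad, distance 9588.4 km.
Total: 6020.6 + 9588.4 ≈ 15609 km.

15609 km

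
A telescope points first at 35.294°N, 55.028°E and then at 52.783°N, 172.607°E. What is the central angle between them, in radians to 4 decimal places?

In radians: φ₁ = 0.6160, φ₂ = 0.9212, Δλ = 117.579° = 2.0521 rad.
Haversine: a = sin²(Δφ/2) + cos φ₁ cos φ₂ sin²(Δλ/2) = 0.0231 + (0.8162)(0.6048)(0.7315) = 0.38422.
Central angle c = 2·arcsin(√a) = 1.33712 rad.
So the angular separation is 1.3371 rad.

1.3371 rad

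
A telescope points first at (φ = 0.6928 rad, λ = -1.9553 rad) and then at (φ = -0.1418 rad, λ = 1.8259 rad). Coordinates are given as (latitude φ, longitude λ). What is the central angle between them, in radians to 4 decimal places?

2.3482 rad

Let φ₁ = 0.6928 rad, φ₂ = -0.1418 rad, and Δλ = -2.5020 rad.
Haversine: a = sin²(Δφ/2) + cos φ₁ cos φ₂ sin²(Δλ/2) = 0.1643 + (0.7695)(0.9900)(0.9012) = 0.85071.
Central angle c = 2·arcsin(√a) = 2.34820 rad.
So the angular separation is 2.3482 rad.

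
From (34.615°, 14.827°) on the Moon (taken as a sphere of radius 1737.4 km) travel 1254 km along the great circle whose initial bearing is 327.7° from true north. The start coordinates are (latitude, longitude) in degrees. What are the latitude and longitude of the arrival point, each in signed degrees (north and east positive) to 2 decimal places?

62.38°, -34.77°

Angular distance δ = d/R = 1254/1737.4 = 0.72177 rad; initial bearing θ = 5.7194 rad.
sin φ₂ = sin φ₁ cos δ + cos φ₁ sin δ cos θ = (0.5681)(0.7506) + (0.8230)(0.6607)(0.8453) = 0.8860, so φ₂ = 62.38°.
Δλ = atan2(sin θ sin δ cos φ₁, cos δ − sin φ₁ sin φ₂) = atan2(-0.2906, 0.2473) = -49.596°.
λ₂ = 14.827° − 49.596° = -34.77°.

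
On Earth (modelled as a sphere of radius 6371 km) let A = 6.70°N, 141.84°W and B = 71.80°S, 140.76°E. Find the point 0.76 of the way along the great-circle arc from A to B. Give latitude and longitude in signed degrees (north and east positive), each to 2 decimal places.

-58.32°, -174.99°

Central angle δ = 1.6140 rad. Interpolating on the sphere with fraction f = 0.76:
P = [sin((1−f)δ)·A + sin(fδ)·B] / sin δ = 0.3781·A + 0.9422·B in Cartesian coordinates,
giving P = (-0.5232, -0.0459, -0.8510), i.e. latitude -58.32°, longitude -174.99°.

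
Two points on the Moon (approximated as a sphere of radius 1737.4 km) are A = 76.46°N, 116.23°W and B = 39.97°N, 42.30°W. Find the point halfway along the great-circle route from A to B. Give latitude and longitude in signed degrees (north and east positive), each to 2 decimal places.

Central angle δ = 0.8309 rad. Interpolating on the sphere with fraction f = 0.5:
P = [sin((1−f)δ)·A + sin(fδ)·B] / sin δ = 0.5465·A + 0.5465·B in Cartesian coordinates,
giving P = (0.2532, -0.3966, 0.8824), i.e. latitude 61.93°, longitude -57.45°.

61.93°, -57.45°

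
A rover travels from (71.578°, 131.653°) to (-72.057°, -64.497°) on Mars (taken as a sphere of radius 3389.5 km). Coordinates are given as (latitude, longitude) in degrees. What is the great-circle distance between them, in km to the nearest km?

10350 km

Let φ₁ = 1.2493 rad, φ₂ = -1.2576 rad, and Δλ = 2.8597 rad.
cos c = sin φ₁ sin φ₂ + cos φ₁ cos φ₂ cos Δλ = (0.9488)(-0.9514) + (0.3160)(0.3081)(-0.9605) = -0.99612,
so c = arccos(-0.99612) = 3.05351 rad.
Distance = R·c = 3389.5 × 3.0535 ≈ 10350 km.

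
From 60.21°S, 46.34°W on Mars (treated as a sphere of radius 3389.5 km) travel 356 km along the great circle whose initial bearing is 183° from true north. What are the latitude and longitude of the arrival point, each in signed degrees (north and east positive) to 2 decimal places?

Angular distance δ = d/R = 356/3389.5 = 0.10503 rad; initial bearing θ = 3.1940 rad.
sin φ₂ = sin φ₁ cos δ + cos φ₁ sin δ cos θ = (-0.8679)(0.9945) + (0.4968)(0.1048)(-0.9986) = -0.9151, so φ₂ = -66.22°.
Δλ = atan2(sin θ sin δ cos φ₁, cos δ − sin φ₁ sin φ₂) = atan2(-0.0027, 0.2003) = -0.780°.
λ₂ = -46.340° − 0.780° = -47.12°.

-66.22°, -47.12°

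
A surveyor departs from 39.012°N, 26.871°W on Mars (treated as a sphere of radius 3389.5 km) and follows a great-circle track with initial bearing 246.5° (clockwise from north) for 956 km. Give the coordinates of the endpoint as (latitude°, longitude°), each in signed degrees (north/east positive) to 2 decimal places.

Angular distance δ = d/R = 956/3389.5 = 0.28205 rad; initial bearing θ = 4.3022 rad.
sin φ₂ = sin φ₁ cos δ + cos φ₁ sin δ cos θ = (0.6295)(0.9605) + (0.7770)(0.2783)(-0.3987) = 0.5184, so φ₂ = 31.22°.
Δλ = atan2(sin θ sin δ cos φ₁, cos δ − sin φ₁ sin φ₂) = atan2(-0.1983, 0.6342) = -17.366°.
λ₂ = -26.871° − 17.366° = -44.24°.

31.22°, -44.24°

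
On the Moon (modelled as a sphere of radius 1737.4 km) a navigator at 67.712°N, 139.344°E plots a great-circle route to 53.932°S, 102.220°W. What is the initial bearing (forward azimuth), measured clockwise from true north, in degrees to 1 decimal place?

95.2°

With φ₁ = 1.1818, φ₂ = -0.9413, Δλ = 2.0671 rad, the forward-azimuth formula gives
θ = atan2( sin Δλ cos φ₂ , cos φ₁ sin φ₂ − sin φ₁ cos φ₂ cos Δλ ) = atan2(0.5177, -0.0472) = 95.21°.
So the initial bearing is 95.2°.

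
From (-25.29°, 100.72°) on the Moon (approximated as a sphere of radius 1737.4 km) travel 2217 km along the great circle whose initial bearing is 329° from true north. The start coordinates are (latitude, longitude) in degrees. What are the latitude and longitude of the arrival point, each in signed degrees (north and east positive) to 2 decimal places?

Angular distance δ = d/R = 2217/1737.4 = 1.27604 rad; initial bearing θ = 5.7421 rad.
sin φ₂ = sin φ₁ cos δ + cos φ₁ sin δ cos θ = (-0.4272)(0.2905) + (0.9042)(0.9569)(0.8572) = 0.6175, so φ₂ = 38.13°.
Δλ = atan2(sin θ sin δ cos φ₁, cos δ − sin φ₁ sin φ₂) = atan2(-0.4456, 0.5543) = -38.796°.
λ₂ = 100.720° − 38.796° = 61.92°.

38.13°, 61.92°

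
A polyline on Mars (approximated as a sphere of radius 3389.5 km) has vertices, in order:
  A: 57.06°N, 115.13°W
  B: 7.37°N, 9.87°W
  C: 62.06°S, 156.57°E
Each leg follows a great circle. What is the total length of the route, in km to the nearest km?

Leg A→B: central angle 1.6051 rad, distance 5440.4 km.
Leg B→C: central angle 2.1713 rad, distance 7359.6 km.
Total: 5440.4 + 7359.6 ≈ 12800 km.

12800 km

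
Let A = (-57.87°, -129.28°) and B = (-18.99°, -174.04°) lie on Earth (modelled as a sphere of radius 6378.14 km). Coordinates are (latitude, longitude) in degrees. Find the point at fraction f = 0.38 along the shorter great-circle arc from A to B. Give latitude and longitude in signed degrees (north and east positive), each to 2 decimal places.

Central angle δ = 0.8858 rad. Interpolating on the sphere with fraction f = 0.38:
P = [sin((1−f)δ)·A + sin(fδ)·B] / sin δ = 0.6741·A + 0.4265·B in Cartesian coordinates,
giving P = (-0.6281, -0.3194, -0.7096), i.e. latitude -45.20°, longitude -153.05°.

-45.20°, -153.05°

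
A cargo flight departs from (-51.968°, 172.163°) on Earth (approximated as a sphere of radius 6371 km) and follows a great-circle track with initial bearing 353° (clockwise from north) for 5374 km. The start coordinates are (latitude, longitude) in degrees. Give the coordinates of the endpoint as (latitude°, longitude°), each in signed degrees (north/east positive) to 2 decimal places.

Angular distance δ = d/R = 5374/6371 = 0.84351 rad; initial bearing θ = 6.1610 rad.
sin φ₂ = sin φ₁ cos δ + cos φ₁ sin δ cos θ = (-0.7877)(0.6648) + (0.6161)(0.7470)(0.9925) = -0.0669, so φ₂ = -3.84°.
Δλ = atan2(sin θ sin δ cos φ₁, cos δ − sin φ₁ sin φ₂) = atan2(-0.0561, 0.6122) = -5.235°.
λ₂ = 172.163° − 5.235° = 166.93°.

-3.84°, 166.93°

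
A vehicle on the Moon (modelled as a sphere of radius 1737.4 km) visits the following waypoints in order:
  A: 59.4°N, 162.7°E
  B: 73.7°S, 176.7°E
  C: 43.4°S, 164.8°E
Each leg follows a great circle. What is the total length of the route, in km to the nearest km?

Leg A→B: central angle 2.3289 rad, distance 4046.2 km.
Leg B→C: central angle 0.5375 rad, distance 933.8 km.
Total: 4046.2 + 933.8 ≈ 4980 km.

4980 km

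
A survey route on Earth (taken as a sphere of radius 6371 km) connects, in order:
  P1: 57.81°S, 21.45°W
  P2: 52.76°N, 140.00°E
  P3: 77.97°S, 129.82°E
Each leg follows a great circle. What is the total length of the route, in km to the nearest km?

Leg P1→P2: central angle 2.9381 rad, distance 18718.7 km.
Leg P2→P3: central angle 2.2843 rad, distance 14553.2 km.
Total: 18718.7 + 14553.2 ≈ 33272 km.

33272 km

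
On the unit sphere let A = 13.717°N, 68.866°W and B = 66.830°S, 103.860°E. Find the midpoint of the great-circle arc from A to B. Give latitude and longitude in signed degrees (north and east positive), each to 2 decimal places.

-49.47°, -63.97°

The central angle between A and B is δ = 2.2108 rad.
With f = 0.5, the slerp weights are sin((1−f)δ)/sin δ = 1.1141 and sin(fδ)/sin δ = 1.1141.
Weighted sum of the unit vectors: (1.1141)·(0.3503,-0.9061,0.2371) + (1.1141)·(-0.0943,0.3820,-0.9193) = (0.2852, -0.5839, -0.7600).
Converting back: φ = atan2(z, √(x²+y²)) = -49.47°, λ = atan2(y, x) = -63.97°.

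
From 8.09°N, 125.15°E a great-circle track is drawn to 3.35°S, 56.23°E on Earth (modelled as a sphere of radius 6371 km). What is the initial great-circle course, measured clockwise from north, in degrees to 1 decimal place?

Δλ = -68.920° = -1.2029 rad.
y = sin Δλ · cos φ₂ = (-0.9331)(0.9983) = -0.9315
x = cos φ₁ sin φ₂ − sin φ₁ cos φ₂ cos Δλ = (0.9900)(-0.0584) − (0.1407)(0.9983)(0.3597) = -0.1084
θ = atan2(y, x) = -96.64°; adding 360° gives 263.4°.

263.4°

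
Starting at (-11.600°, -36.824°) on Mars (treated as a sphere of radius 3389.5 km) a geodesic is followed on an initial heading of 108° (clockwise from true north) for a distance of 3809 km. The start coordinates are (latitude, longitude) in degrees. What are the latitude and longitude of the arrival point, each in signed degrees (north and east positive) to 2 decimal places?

Angular distance δ = d/R = 3809/3389.5 = 1.12376 rad; initial bearing θ = 1.8850 rad.
sin φ₂ = sin φ₁ cos δ + cos φ₁ sin δ cos θ = (-0.2011)(0.4323) + (0.9796)(0.9017)(-0.3090) = -0.3599, so φ₂ = -21.09°.
Δλ = atan2(sin θ sin δ cos φ₁, cos δ − sin φ₁ sin φ₂) = atan2(0.8401, 0.3599) = 66.808°.
λ₂ = -36.824° + 66.808° = 29.98°.

-21.09°, 29.98°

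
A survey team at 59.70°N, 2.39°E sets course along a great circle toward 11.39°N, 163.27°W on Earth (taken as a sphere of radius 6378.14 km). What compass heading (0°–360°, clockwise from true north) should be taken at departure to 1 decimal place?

345.2°

Δλ = -165.660° = -2.8913 rad.
y = sin Δλ · cos φ₂ = (-0.2477)(0.9803) = -0.2428
x = cos φ₁ sin φ₂ − sin φ₁ cos φ₂ cos Δλ = (0.5045)(0.1975) − (0.8634)(0.9803)(-0.9688) = 0.9197
θ = atan2(y, x) = -14.79°; adding 360° gives 345.2°.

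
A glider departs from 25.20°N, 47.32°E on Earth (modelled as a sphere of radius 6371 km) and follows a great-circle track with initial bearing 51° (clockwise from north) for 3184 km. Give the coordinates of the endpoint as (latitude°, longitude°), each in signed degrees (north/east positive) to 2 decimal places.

Angular distance δ = d/R = 3184/6371 = 0.49976 rad; initial bearing θ = 0.8901 rad.
sin φ₂ = sin φ₁ cos δ + cos φ₁ sin δ cos θ = (0.4258)(0.8777) + (0.9048)(0.4792)(0.6293) = 0.6466, so φ₂ = 40.28°.
Δλ = atan2(sin θ sin δ cos φ₁, cos δ − sin φ₁ sin φ₂) = atan2(0.3370, 0.6024) = 29.223°.
λ₂ = 47.320° + 29.223° = 76.54°.

40.28°, 76.54°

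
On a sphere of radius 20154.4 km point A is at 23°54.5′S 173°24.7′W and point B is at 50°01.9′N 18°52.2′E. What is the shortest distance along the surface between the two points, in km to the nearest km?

53531 km

With latitudes φ₁ = -23.908°, φ₂ = 50.032° and longitude difference Δλ = -167.718°:
cos c = sin φ₁ sin φ₂ + cos φ₁ cos φ₂ cos Δλ = (-0.4053)(0.7664) + (0.9142)(0.6424)(-0.9771) = -0.88441,
so c = arccos(-0.88441) = 2.65602 rad.
Distance = R·c = 20154.4 × 2.6560 ≈ 53531 km.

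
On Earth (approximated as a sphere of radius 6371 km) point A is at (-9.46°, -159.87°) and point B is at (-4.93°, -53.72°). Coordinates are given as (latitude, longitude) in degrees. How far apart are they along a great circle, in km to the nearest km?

In radians: φ₁ = -0.1651, φ₂ = -0.0860, Δλ = 106.150° = 1.8527 rad.
cos c = sin φ₁ sin φ₂ + cos φ₁ cos φ₂ cos Δλ = (-0.1644)(-0.0859) + (0.9864)(0.9963)(-0.2782) = -0.25923,
so c = arccos(-0.25923) = 1.83302 rad.
Distance = R·c = 6371 × 1.8330 ≈ 11678 km.

11678 km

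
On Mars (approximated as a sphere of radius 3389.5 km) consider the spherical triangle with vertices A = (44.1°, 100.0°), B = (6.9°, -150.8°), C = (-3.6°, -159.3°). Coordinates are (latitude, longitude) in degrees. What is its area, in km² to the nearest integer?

3175943 km²

Side lengths (central angles): a = 0.2356, b = 1.7485, c = 1.7222 rad; semiperimeter s = 1.8532.
By l'Huilier's theorem, tan(E/4) = √[tan(s/2) tan((s−a)/2) tan((s−b)/2) tan((s−c)/2)], giving spherical excess E = 0.2764 rad.
Area = E·R² = 0.2764 × (3389.5)² ≈ 3175943 km².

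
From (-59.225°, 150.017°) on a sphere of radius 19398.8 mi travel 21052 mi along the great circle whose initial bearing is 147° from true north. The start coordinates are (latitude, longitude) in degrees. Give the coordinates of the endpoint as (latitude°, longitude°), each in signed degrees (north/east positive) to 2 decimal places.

-51.31°, -80.38°

Angular distance δ = d/R = 21052/19398.8 = 1.08522 rad; initial bearing θ = 2.5656 rad.
sin φ₂ = sin φ₁ cos δ + cos φ₁ sin δ cos θ = (-0.8592)(0.4667) + (0.5117)(0.8844)(-0.8387) = -0.7805, so φ₂ = -51.31°.
Δλ = atan2(sin θ sin δ cos φ₁, cos δ − sin φ₁ sin φ₂) = atan2(0.2465, -0.2039) = 129.599°.
λ₂ = 150.017° + 129.599° = 279.62° → -80.38° after wrapping to (−180°, 180°].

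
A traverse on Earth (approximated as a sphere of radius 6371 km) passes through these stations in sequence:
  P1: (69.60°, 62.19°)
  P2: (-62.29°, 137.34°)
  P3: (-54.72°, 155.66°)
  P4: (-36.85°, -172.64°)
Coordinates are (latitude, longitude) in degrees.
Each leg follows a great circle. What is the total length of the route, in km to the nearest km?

Leg P1→P2: central angle 2.4788 rad, distance 15792.1 km.
Leg P2→P3: central angle 0.2117 rad, distance 1348.8 km.
Leg P3→P4: central angle 0.4890 rad, distance 3115.4 km.
Total: 15792.1 + 1348.8 + 3115.4 ≈ 20256 km.

20256 km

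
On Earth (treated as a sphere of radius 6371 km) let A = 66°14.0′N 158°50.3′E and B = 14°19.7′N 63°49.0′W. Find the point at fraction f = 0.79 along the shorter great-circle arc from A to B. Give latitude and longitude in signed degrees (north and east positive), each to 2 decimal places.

Central angle δ = 1.6315 rad. Interpolating on the sphere with fraction f = 0.79:
P = [sin((1−f)δ)·A + sin(fδ)·B] / sin δ = 0.3366·A + 0.9623·B in Cartesian coordinates,
giving P = (0.2849, -0.7877, 0.5462), i.e. latitude 33.11°, longitude -70.12°.

33.11°, -70.12°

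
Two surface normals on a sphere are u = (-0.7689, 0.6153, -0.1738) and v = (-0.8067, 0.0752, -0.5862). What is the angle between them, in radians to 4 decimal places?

u·v = 0.7684; |u| = 1.0000, |v| = 1.0000.
cos θ = (u·v)/(|u||v|) = 0.7684, so θ = 0.6945 rad.

0.6945 rad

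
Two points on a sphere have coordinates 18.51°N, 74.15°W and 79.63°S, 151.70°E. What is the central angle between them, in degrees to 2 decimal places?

Let φ₁ = 0.3231 rad, φ₂ = -1.3898 rad, and Δλ = -2.3414 rad.
Haversine: a = sin²(Δφ/2) + cos φ₁ cos φ₂ sin²(Δλ/2) = 0.5708 + (0.9483)(0.1800)(0.8483) = 0.71559.
Central angle c = 2·arcsin(√a) = 2.01659 rad.
So the angular separation is 115.54°.

115.54°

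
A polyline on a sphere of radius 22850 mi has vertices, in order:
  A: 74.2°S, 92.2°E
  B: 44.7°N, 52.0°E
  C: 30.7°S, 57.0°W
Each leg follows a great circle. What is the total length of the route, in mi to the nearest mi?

98052 mi

Leg A→B: central angle 2.1282 rad, distance 48629.7 mi.
Leg B→C: central angle 2.1629 rad, distance 49421.9 mi.
Total: 48629.7 + 49421.9 ≈ 98052 mi.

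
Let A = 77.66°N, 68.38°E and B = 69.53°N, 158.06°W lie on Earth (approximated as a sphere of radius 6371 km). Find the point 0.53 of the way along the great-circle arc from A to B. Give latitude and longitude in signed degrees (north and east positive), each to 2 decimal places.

81.85°, 169.75°

Central angle δ = 0.5282 rad. Interpolating on the sphere with fraction f = 0.53:
P = [sin((1−f)δ)·A + sin(fδ)·B] / sin δ = 0.4875·A + 0.5482·B in Cartesian coordinates,
giving P = (-0.1395, 0.0252, 0.9899), i.e. latitude 81.85°, longitude 169.75°.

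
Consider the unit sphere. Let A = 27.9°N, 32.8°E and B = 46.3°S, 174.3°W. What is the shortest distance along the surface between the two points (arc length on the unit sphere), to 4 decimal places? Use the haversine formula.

In radians: φ₁ = 0.4869, φ₂ = -0.8081, Δλ = 152.900° = 2.6686 rad.
Haversine: a = sin²(Δφ/2) + cos φ₁ cos φ₂ sin²(Δλ/2) = 0.3639 + (0.8838)(0.6909)(0.9451) = 0.94092.
Central angle c = 2·arcsin(√a) = 2.65055 rad.
On the unit sphere the arc length equals the central angle: 2.6506.

2.6506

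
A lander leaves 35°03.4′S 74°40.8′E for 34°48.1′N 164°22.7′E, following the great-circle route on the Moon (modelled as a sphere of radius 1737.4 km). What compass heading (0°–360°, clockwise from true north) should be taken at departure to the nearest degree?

60°

With φ₁ = -0.6119, φ₂ = 0.6074, Δλ = 1.5655 rad, the forward-azimuth formula gives
θ = atan2( sin Δλ cos φ₂ , cos φ₁ sin φ₂ − sin φ₁ cos φ₂ cos Δλ ) = atan2(0.8211, 0.4697) = 60.23°.
So the initial bearing is 60°.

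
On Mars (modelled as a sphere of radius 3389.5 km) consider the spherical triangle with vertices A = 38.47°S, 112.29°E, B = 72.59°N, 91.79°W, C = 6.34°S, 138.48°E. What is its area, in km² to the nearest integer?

Side lengths (central angles): a = 1.8707, b = 0.6967, c = 2.5107 rad; semiperimeter s = 2.5390.
By l'Huilier's theorem, tan(E/4) = √[tan(s/2) tan((s−a)/2) tan((s−b)/2) tan((s−c)/2)], giving spherical excess E = 0.5740 rad.
Area = E·R² = 0.5740 × (3389.5)² ≈ 6594206 km².

6594206 km²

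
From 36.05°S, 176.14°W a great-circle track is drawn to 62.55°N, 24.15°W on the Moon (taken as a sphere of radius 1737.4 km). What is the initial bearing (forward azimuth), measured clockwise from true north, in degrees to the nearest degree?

With φ₁ = -0.6292, φ₂ = 1.0917, Δλ = 2.6527 rad, the forward-azimuth formula gives
θ = atan2( sin Δλ cos φ₂ , cos φ₁ sin φ₂ − sin φ₁ cos φ₂ cos Δλ ) = atan2(0.2165, 0.4780) = 24.37°.
So the initial bearing is 24°.

24°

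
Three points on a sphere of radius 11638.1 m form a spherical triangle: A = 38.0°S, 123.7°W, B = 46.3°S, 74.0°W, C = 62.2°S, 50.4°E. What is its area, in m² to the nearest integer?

Side lengths (central angles): a = 1.0956, b = 1.3908, c = 0.6481 rad; semiperimeter s = 1.5673.
By l'Huilier's theorem, tan(E/4) = √[tan(s/2) tan((s−a)/2) tan((s−b)/2) tan((s−c)/2)], giving spherical excess E = 0.4081 rad.
Area = E·R² = 0.4081 × (11638.1)² ≈ 55280369 m².

55280369 m²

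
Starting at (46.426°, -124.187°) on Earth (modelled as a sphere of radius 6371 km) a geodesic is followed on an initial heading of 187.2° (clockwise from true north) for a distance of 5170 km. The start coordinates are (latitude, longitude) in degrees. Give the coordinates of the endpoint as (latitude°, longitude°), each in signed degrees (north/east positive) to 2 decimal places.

0.16°, -129.40°

Angular distance δ = d/R = 5170/6371 = 0.81149 rad; initial bearing θ = 3.2673 rad.
sin φ₂ = sin φ₁ cos δ + cos φ₁ sin δ cos θ = (0.7245)(0.6884) + (0.6893)(0.7253)(-0.9921) = 0.0027, so φ₂ = 0.16°.
Δλ = atan2(sin θ sin δ cos φ₁, cos δ − sin φ₁ sin φ₂) = atan2(-0.0627, 0.6864) = -5.216°.
λ₂ = -124.187° − 5.216° = -129.40°.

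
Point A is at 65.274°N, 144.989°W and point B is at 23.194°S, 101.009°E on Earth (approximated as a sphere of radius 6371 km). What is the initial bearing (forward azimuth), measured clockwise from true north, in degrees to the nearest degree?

282°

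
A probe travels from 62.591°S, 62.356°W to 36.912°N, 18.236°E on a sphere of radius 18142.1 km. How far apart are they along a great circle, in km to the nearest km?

37436 km

In radians: φ₁ = -1.0924, φ₂ = 0.6442, Δλ = 80.592° = 1.4066 rad.
cos c = sin φ₁ sin φ₂ + cos φ₁ cos φ₂ cos Δλ = (-0.8877)(0.6006) + (0.4603)(0.7996)(0.1635) = -0.47300,
so c = arccos(-0.47300) = 2.06349 rad.
Distance = R·c = 18142.1 × 2.0635 ≈ 37436 km.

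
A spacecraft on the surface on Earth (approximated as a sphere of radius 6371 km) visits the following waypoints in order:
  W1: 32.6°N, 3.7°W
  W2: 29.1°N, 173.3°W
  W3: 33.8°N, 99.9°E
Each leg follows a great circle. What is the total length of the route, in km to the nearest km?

21059 km

Leg W1→W2: central angle 2.0510 rad, distance 13067.2 km.
Leg W2→W3: central angle 1.2545 rad, distance 7992.2 km.
Total: 13067.2 + 7992.2 ≈ 21059 km.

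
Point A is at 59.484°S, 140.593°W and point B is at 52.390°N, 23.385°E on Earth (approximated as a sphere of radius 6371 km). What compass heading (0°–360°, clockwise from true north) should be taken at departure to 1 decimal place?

121.5°

With φ₁ = -1.0382, φ₂ = 0.9144, Δλ = 2.8620 rad, the forward-azimuth formula gives
θ = atan2( sin Δλ cos φ₂ , cos φ₁ sin φ₂ − sin φ₁ cos φ₂ cos Δλ ) = atan2(0.1684, -0.1031) = 121.46°.
So the initial bearing is 121.5°.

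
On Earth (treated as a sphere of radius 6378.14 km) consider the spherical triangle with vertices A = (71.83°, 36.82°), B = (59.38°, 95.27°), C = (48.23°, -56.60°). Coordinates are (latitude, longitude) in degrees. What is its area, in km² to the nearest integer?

3524020 km²

Side lengths (central angles): a = 1.2211, b = 0.8006, c = 0.4493 rad; semiperimeter s = 1.2355.
By l'Huilier's theorem, tan(E/4) = √[tan(s/2) tan((s−a)/2) tan((s−b)/2) tan((s−c)/2)], giving spherical excess E = 0.0866 rad.
Area = E·R² = 0.0866 × (6378.14)² ≈ 3524020 km².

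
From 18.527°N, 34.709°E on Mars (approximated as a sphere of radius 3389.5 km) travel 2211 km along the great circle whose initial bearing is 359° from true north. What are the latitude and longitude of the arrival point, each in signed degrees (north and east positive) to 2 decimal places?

Angular distance δ = d/R = 2211/3389.5 = 0.65231 rad; initial bearing θ = 6.2657 rad.
sin φ₂ = sin φ₁ cos δ + cos φ₁ sin δ cos θ = (0.3178)(0.7947) + (0.9482)(0.6070)(0.9998) = 0.8280, so φ₂ = 55.89°.
Δλ = atan2(sin θ sin δ cos φ₁, cos δ − sin φ₁ sin φ₂) = atan2(-0.0100, 0.5316) = -1.083°.
λ₂ = 34.709° − 1.083° = 33.63°.

55.89°, 33.63°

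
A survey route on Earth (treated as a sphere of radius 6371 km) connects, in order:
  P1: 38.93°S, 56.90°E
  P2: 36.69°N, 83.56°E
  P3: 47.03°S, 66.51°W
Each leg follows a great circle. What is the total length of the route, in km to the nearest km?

Leg P1→P2: central angle 1.3877 rad, distance 8841.3 km.
Leg P2→P3: central angle 2.7162 rad, distance 17304.8 km.
Total: 8841.3 + 17304.8 ≈ 26146 km.

26146 km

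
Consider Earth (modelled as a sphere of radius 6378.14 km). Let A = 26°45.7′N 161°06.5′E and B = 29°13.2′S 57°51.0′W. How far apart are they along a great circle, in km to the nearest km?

16216 km

In radians: φ₁ = 0.4671, φ₂ = -0.5100, Δλ = 141.042° = 2.4616 rad.
cos c = sin φ₁ sin φ₂ + cos φ₁ cos φ₂ cos Δλ = (0.4503)(-0.4882) + (0.8929)(0.8728)(-0.7776) = -0.82577,
so c = arccos(-0.82577) = 2.54237 rad.
Distance = R·c = 6378.14 × 2.5424 ≈ 16216 km.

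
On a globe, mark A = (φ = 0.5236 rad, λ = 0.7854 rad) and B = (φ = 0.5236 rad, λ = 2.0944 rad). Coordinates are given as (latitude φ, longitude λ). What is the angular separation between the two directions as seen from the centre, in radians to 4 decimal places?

In radians: φ₁ = 0.5236, φ₂ = 0.5236, Δλ = 75.000° = 1.3090 rad.
cos c = sin φ₁ sin φ₂ + cos φ₁ cos φ₂ cos Δλ = (0.5000)(0.5000) + (0.8660)(0.8660)(0.2588) = 0.44411,
so c = arccos(0.44411) = 1.11061 rad.
So the angular separation is 1.1106 rad.

1.1106 rad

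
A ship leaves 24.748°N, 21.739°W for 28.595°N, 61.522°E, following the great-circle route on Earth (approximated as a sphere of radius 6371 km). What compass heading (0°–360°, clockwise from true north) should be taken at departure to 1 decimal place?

Δλ = 83.261° = 1.4532 rad.
y = sin Δλ · cos φ₂ = (0.9931)(0.8780) = 0.8720
x = cos φ₁ sin φ₂ − sin φ₁ cos φ₂ cos Δλ = (0.9082)(0.4786) − (0.4186)(0.8780)(0.1173) = 0.3915
θ = atan2(y, x) = 65.82°, so the bearing is 65.8°.

65.8°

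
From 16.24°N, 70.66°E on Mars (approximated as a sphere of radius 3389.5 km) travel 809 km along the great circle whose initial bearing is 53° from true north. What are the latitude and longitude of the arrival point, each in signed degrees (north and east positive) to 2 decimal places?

Angular distance δ = d/R = 809/3389.5 = 0.23868 rad; initial bearing θ = 0.9250 rad.
sin φ₂ = sin φ₁ cos δ + cos φ₁ sin δ cos θ = (0.2797)(0.9717) + (0.9601)(0.2364)(0.6018) = 0.4083, so φ₂ = 24.10°.
Δλ = atan2(sin θ sin δ cos φ₁, cos δ − sin φ₁ sin φ₂) = atan2(0.1813, 0.8575) = 11.937°.
λ₂ = 70.660° + 11.937° = 82.60°.

24.10°, 82.60°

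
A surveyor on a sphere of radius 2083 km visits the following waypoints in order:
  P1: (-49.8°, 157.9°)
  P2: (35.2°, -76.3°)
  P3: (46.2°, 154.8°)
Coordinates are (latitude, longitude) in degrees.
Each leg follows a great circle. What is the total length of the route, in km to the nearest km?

8180 km

Leg P1→P2: central angle 2.4170 rad, distance 5034.7 km.
Leg P2→P3: central angle 1.5099 rad, distance 3145.1 km.
Total: 5034.7 + 3145.1 ≈ 8180 km.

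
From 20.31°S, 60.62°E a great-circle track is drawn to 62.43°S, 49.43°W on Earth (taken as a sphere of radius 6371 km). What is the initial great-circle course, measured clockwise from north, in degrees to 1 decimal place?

206.1°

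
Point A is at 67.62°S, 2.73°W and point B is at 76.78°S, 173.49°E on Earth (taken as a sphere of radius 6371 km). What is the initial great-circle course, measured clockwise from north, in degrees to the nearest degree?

179°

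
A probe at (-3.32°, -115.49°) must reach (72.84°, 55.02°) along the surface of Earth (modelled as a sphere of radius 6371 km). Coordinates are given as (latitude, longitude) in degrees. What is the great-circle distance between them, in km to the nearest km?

Let φ₁ = -0.0579 rad, φ₂ = 1.2713 rad, and Δλ = 2.9760 rad.
cos c = sin φ₁ sin φ₂ + cos φ₁ cos φ₂ cos Δλ = (-0.0579)(0.9555) + (0.9983)(0.2950)(-0.9863) = -0.34585,
so c = arccos(-0.34585) = 1.92394 rad.
Distance = R·c = 6371 × 1.9239 ≈ 12257 km.

12257 km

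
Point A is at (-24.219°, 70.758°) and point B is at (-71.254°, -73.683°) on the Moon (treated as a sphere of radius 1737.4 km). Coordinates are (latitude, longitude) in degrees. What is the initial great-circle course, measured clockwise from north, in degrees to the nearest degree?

191°

With φ₁ = -0.4227, φ₂ = -1.2436, Δλ = -2.5210 rad, the forward-azimuth formula gives
θ = atan2( sin Δλ cos φ₂ , cos φ₁ sin φ₂ − sin φ₁ cos φ₂ cos Δλ ) = atan2(-0.1869, -0.9709) = -169.10°.
Adding 360° brings this into [0°, 360°): 191°.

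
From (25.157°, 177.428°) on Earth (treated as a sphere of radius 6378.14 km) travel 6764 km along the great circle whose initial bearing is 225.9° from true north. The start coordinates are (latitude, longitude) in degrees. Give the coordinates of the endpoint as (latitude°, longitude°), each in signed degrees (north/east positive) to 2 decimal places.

-20.00°, 135.60°

Angular distance δ = d/R = 6764/6378.14 = 1.06050 rad; initial bearing θ = 3.9427 rad.
sin φ₂ = sin φ₁ cos δ + cos φ₁ sin δ cos θ = (0.4251)(0.4884) + (0.9051)(0.8726)(-0.6959) = -0.3420, so φ₂ = -20.00°.
Δλ = atan2(sin θ sin δ cos φ₁, cos δ − sin φ₁ sin φ₂) = atan2(-0.5672, 0.6338) = -41.825°.
λ₂ = 177.428° − 41.825° = 135.60°.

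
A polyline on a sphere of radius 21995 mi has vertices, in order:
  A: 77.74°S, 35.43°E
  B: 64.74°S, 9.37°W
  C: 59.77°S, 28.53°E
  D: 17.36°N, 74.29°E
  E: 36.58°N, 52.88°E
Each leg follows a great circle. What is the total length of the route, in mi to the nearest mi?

Leg A→B: central angle 0.3237 rad, distance 7120.6 mi.
Leg B→C: central angle 0.3146 rad, distance 6919.2 mi.
Leg C→D: central angle 1.4933 rad, distance 32844.3 mi.
Leg D→E: central angle 0.4704 rad, distance 10347.2 mi.
Total: 7120.6 + 6919.2 + 32844.3 + 10347.2 ≈ 57231 mi.

57231 mi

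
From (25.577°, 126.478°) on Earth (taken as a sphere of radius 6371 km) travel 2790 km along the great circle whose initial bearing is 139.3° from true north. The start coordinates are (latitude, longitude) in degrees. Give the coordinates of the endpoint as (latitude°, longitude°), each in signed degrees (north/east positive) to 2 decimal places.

5.80°, 142.62°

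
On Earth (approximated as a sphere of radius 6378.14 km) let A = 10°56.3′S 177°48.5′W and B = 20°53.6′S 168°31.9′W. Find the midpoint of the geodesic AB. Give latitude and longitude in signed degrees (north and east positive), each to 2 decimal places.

The central angle between A and B is δ = 0.2331 rad.
With f = 0.5, the slerp weights are sin((1−f)δ)/sin δ = 0.5034 and sin(fδ)/sin δ = 0.5034.
Weighted sum of the unit vectors: (0.5034)·(-0.9811,-0.0375,-0.1898) + (0.5034)·(-0.9156,-0.1858,-0.3566) = (-0.9548, -0.1124, -0.2751).
Converting back: φ = atan2(z, √(x²+y²)) = -15.97°, λ = atan2(y, x) = -173.29°.

-15.97°, -173.29°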